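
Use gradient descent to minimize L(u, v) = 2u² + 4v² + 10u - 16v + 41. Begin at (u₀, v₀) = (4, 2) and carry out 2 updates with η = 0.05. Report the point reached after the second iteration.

∇L = (4u + 10, 8v - 16)
Step 1: at (4, 2), ∇L = (26, 0) → (4, 2) − 0.05·(26, 0) = (2.7, 2)
Step 2: at (2.7, 2), ∇L = (20.8, 0) → (2.7, 2) − 0.05·(20.8, 0) = (1.66, 2)

(1.66, 2)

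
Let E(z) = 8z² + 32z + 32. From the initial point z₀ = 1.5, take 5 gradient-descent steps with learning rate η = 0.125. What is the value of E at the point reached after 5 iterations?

98

E′(z) = 16z + 32
Step 1: E′(1.5) = 56; z₁ = 1.5 − 0.125·56 = -5.5
Step 2: E′(-5.5) = -56; z₂ = -5.5 − 0.125·(-56) = 1.5
Step 3: E′(1.5) = 56; z₃ = 1.5 − 0.125·56 = -5.5
Step 4: E′(-5.5) = -56; z₄ = -5.5 − 0.125·(-56) = 1.5
Step 5: E′(1.5) = 56; z₅ = 1.5 − 0.125·56 = -5.5
E(-5.5) = 98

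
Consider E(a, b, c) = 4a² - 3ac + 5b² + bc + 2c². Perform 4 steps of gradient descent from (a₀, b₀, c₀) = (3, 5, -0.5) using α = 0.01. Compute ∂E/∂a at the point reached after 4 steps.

∇E = (8a - 3c, 10b + c, -3a + b + 4c)
(a₁, b₁, c₁) = (3, 5, -0.5) − 0.01·(25.5, 49.5, -6) = (2.745, 4.505, -0.44)
(a₂, b₂, c₂) = (2.745, 4.505, -0.44) − 0.01·(23.28, 44.61, -5.49) = (2.5122, 4.0589, -0.3851)
(a₃, b₃, c₃) = (2.5122, 4.0589, -0.3851) − 0.01·(21.2529, 40.2039, -5.0181) = (2.299671, 3.656861, -0.334919)
(a₄, b₄, c₄) = (2.299671, 3.656861, -0.334919) − 0.01·(19.402125, 36.233691, -4.581828) = (2.10564975, 3.29452409, -0.28910072)
∂E/∂a at (2.10564975, 3.29452409, -0.28910072) = 17.71250016

17.71250016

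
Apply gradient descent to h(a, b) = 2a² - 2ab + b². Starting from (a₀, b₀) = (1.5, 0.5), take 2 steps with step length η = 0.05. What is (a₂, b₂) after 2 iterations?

∇h = (4a - 2b, -2a + 2b)
(a₁, b₁) = (1.5, 0.5) − 0.05·(5, -2) = (1.25, 0.6)
(a₂, b₂) = (1.25, 0.6) − 0.05·(3.8, -1.3) = (1.06, 0.665)

(1.06, 0.665)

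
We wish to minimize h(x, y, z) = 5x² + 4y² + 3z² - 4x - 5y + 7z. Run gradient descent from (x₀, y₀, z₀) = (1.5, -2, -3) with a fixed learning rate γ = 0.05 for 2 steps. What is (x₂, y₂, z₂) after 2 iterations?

∇h = (10x - 4, 8y - 5, 6z + 7)
(x₁, y₁, z₁) = (1.5, -2, -3) − 0.05·(11, -21, -11) = (0.95, -0.95, -2.45)
(x₂, y₂, z₂) = (0.95, -0.95, -2.45) − 0.05·(5.5, -12.6, -7.7) = (0.675, -0.32, -2.065)

(0.675, -0.32, -2.065)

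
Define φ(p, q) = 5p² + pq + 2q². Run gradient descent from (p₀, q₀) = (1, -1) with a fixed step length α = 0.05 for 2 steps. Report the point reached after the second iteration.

∇φ = (10p + q, p + 4q)
(p₁, q₁) = (1, -1) − 0.05·(9, -3) = (0.55, -0.85)
(p₂, q₂) = (0.55, -0.85) − 0.05·(4.65, -2.85) = (0.3175, -0.7075)

(0.3175, -0.7075)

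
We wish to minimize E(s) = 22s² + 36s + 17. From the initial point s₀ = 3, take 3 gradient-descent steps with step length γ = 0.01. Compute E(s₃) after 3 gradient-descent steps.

12.164270501888

E′(s) = 44s + 36
s₁ = 3 − 0.01·168 = 1.32
s₂ = 1.32 − 0.01·94.08 = 0.3792
s₃ = 0.3792 − 0.01·52.6848 = -0.147648
E(-0.147648) = 12.164270501888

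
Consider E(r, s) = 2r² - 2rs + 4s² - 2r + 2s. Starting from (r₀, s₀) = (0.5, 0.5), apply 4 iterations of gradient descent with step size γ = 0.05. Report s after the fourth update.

∇E = (4r - 2s - 2, -2r + 8s + 2)
(r₁, s₁) = (0.5, 0.5) − 0.05·(-1, 5) = (0.55, 0.25)
(r₂, s₂) = (0.55, 0.25) − 0.05·(-0.3, 2.9) = (0.565, 0.105)
(r₃, s₃) = (0.565, 0.105) − 0.05·(0.05, 1.71) = (0.5625, 0.0195)
(r₄, s₄) = (0.5625, 0.0195) − 0.05·(0.211, 1.031) = (0.55195, -0.03205)
s = -0.03205

-0.03205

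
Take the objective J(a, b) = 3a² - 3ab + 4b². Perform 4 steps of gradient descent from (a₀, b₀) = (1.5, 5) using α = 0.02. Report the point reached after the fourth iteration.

∇J = (6a - 3b, -3a + 8b)
(a₁, b₁) = (1.5, 5) − 0.02·(-6, 35.5) = (1.62, 4.29)
(a₂, b₂) = (1.62, 4.29) − 0.02·(-3.15, 29.46) = (1.683, 3.7008)
(a₃, b₃) = (1.683, 3.7008) − 0.02·(-1.0044, 24.5574) = (1.703088, 3.209652)
(a₄, b₄) = (1.703088, 3.209652) − 0.02·(0.589572, 20.567952) = (1.69129656, 2.79829296)

(1.69129656, 2.79829296)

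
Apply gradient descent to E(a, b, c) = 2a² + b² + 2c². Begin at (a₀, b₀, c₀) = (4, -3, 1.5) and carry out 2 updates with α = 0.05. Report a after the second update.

∇E = (4a, 2b, 4c)
Step 1: at (4, -3, 1.5), ∇E = (16, -6, 6) → (4, -3, 1.5) − 0.05·(16, -6, 6) = (3.2, -2.7, 1.2)
Step 2: at (3.2, -2.7, 1.2), ∇E = (12.8, -5.4, 4.8) → (3.2, -2.7, 1.2) − 0.05·(12.8, -5.4, 4.8) = (2.56, -2.43, 0.96)
a = 2.56

2.56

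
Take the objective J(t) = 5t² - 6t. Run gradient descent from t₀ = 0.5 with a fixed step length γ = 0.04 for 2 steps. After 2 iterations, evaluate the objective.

-1.79352

J′(t) = 10t - 6
Step 1: J′(0.5) = -1; t₁ = 0.5 − 0.04·(-1) = 0.54
Step 2: J′(0.54) = -0.6; t₂ = 0.54 − 0.04·(-0.6) = 0.564
J(0.564) = -1.79352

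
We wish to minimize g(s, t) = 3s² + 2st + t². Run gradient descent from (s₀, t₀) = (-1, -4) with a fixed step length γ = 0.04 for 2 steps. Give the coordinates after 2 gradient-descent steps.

∇g = (6s + 2t, 2s + 2t)
Step 1: at (-1, -4), ∇g = (-14, -10) → (-1, -4) − 0.04·(-14, -10) = (-0.44, -3.6)
Step 2: at (-0.44, -3.6), ∇g = (-9.84, -8.08) → (-0.44, -3.6) − 0.04·(-9.84, -8.08) = (-0.0464, -3.2768)

(-0.0464, -3.2768)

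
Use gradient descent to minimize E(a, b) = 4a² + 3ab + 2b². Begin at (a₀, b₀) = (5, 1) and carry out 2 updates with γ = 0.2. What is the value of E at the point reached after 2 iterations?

∇E = (8a + 3b, 3a + 4b)
(a₁, b₁) = (5, 1) − 0.2·(43, 19) = (-3.6, -2.8)
(a₂, b₂) = (-3.6, -2.8) − 0.2·(-37.2, -22) = (3.84, 1.6)
E(3.84, 1.6) = 82.5344

82.5344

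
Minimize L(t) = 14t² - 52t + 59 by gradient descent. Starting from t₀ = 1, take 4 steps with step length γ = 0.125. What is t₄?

L′(t) = 28t - 52
t₁ = 1 − 0.125·(-24) = 4
t₂ = 4 − 0.125·60 = -3.5
t₃ = -3.5 − 0.125·(-150) = 15.25
t₄ = 15.25 − 0.125·375 = -31.625

-31.625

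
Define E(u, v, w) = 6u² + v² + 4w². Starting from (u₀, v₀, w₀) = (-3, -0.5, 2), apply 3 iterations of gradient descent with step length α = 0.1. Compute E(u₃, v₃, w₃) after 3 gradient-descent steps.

∇E = (12u, 2v, 8w)
Step 1: at (-3, -0.5, 2), ∇E = (-36, -1, 16) → (-3, -0.5, 2) − 0.1·(-36, -1, 16) = (0.6, -0.4, 0.4)
Step 2: at (0.6, -0.4, 0.4), ∇E = (7.2, -0.8, 3.2) → (0.6, -0.4, 0.4) − 0.1·(7.2, -0.8, 3.2) = (-0.12, -0.32, 0.08)
Step 3: at (-0.12, -0.32, 0.08), ∇E = (-1.44, -0.64, 0.64) → (-0.12, -0.32, 0.08) − 0.1·(-1.44, -0.64, 0.64) = (0.024, -0.256, 0.016)
E(0.024, -0.256, 0.016) = 0.070016

0.070016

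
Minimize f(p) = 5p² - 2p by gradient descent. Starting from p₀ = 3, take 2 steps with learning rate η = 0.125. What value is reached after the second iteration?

f′(p) = 10p - 2
Step 1: f′(3) = 28; p₁ = 3 − 0.125·28 = -0.5
Step 2: f′(-0.5) = -7; p₂ = -0.5 − 0.125·(-7) = 0.375

0.375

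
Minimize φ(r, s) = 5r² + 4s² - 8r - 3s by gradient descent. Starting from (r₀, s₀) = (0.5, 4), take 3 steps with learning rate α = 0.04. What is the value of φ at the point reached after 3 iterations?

∇φ = (10r - 8, 8s - 3)
(r₁, s₁) = (0.5, 4) − 0.04·(-3, 29) = (0.62, 2.84)
(r₂, s₂) = (0.62, 2.84) − 0.04·(-1.8, 19.72) = (0.692, 2.0512)
(r₃, s₃) = (0.692, 2.0512) − 0.04·(-1.08, 13.4096) = (0.7352, 1.514816)
φ(0.7352, 1.514816) = 1.455217255424

1.455217255424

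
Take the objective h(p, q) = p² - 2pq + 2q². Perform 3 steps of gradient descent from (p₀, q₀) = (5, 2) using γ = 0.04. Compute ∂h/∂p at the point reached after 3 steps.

∇h = (2p - 2q, -2p + 4q)
Step 1: at (5, 2), ∇h = (6, -2) → (5, 2) − 0.04·(6, -2) = (4.76, 2.08)
Step 2: at (4.76, 2.08), ∇h = (5.36, -1.2) → (4.76, 2.08) − 0.04·(5.36, -1.2) = (4.5456, 2.128)
Step 3: at (4.5456, 2.128), ∇h = (4.8352, -0.5792) → (4.5456, 2.128) − 0.04·(4.8352, -0.5792) = (4.352192, 2.151168)
∂h/∂p at (4.352192, 2.151168) = 4.402048

4.402048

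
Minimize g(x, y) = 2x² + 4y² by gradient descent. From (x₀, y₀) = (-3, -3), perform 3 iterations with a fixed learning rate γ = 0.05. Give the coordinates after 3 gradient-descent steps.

(-1.536, -0.648)

∇g = (4x, 8y)
(x₁, y₁) = (-3, -3) − 0.05·(-12, -24) = (-2.4, -1.8)
(x₂, y₂) = (-2.4, -1.8) − 0.05·(-9.6, -14.4) = (-1.92, -1.08)
(x₃, y₃) = (-1.92, -1.08) − 0.05·(-7.68, -8.64) = (-1.536, -0.648)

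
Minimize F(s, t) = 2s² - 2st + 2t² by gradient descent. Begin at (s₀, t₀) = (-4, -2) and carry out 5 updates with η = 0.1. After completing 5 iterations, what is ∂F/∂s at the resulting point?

∇F = (4s - 2t, -2s + 4t)
Step 1: at (-4, -2), ∇F = (-12, 0) → (-4, -2) − 0.1·(-12, 0) = (-2.8, -2)
Step 2: at (-2.8, -2), ∇F = (-7.2, -2.4) → (-2.8, -2) − 0.1·(-7.2, -2.4) = (-2.08, -1.76)
Step 3: at (-2.08, -1.76), ∇F = (-4.8, -2.88) → (-2.08, -1.76) − 0.1·(-4.8, -2.88) = (-1.6, -1.472)
Step 4: at (-1.6, -1.472), ∇F = (-3.456, -2.688) → (-1.6, -1.472) − 0.1·(-3.456, -2.688) = (-1.2544, -1.2032)
Step 5: at (-1.2544, -1.2032), ∇F = (-2.6112, -2.304) → (-1.2544, -1.2032) − 0.1·(-2.6112, -2.304) = (-0.99328, -0.9728)
∂F/∂s at (-0.99328, -0.9728) = -2.02752

-2.02752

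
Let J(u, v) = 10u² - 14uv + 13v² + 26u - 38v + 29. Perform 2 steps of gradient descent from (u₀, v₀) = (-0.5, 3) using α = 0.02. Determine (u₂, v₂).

∇J = (20u - 14v + 26, -14u + 26v - 38)
(u₁, v₁) = (-0.5, 3) − 0.02·(-26, 47) = (0.02, 2.06)
(u₂, v₂) = (0.02, 2.06) − 0.02·(-2.44, 15.28) = (0.0688, 1.7544)

(0.0688, 1.7544)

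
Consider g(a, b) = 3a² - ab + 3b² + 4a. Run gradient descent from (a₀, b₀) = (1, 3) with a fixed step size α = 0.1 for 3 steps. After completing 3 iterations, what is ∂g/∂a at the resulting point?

∇g = (6a - b + 4, -a + 6b)
Step 1: at (1, 3), ∇g = (7, 17) → (1, 3) − 0.1·(7, 17) = (0.3, 1.3)
Step 2: at (0.3, 1.3), ∇g = (4.5, 7.5) → (0.3, 1.3) − 0.1·(4.5, 7.5) = (-0.15, 0.55)
Step 3: at (-0.15, 0.55), ∇g = (2.55, 3.45) → (-0.15, 0.55) − 0.1·(2.55, 3.45) = (-0.405, 0.205)
∂g/∂a at (-0.405, 0.205) = 1.365

1.365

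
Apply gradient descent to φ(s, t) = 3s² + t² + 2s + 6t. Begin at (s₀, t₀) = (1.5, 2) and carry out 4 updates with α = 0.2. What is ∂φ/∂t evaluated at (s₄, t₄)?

1.296

∇φ = (6s + 2, 2t + 6)
(s₁, t₁) = (1.5, 2) − 0.2·(11, 10) = (-0.7, 0)
(s₂, t₂) = (-0.7, 0) − 0.2·(-2.2, 6) = (-0.26, -1.2)
(s₃, t₃) = (-0.26, -1.2) − 0.2·(0.44, 3.6) = (-0.348, -1.92)
(s₄, t₄) = (-0.348, -1.92) − 0.2·(-0.088, 2.16) = (-0.3304, -2.352)
∂φ/∂t at (-0.3304, -2.352) = 1.296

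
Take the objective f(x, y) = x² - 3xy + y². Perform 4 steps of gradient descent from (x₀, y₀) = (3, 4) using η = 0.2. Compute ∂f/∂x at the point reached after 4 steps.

∇f = (2x - 3y, -3x + 2y)
(x₁, y₁) = (3, 4) − 0.2·(-6, -1) = (4.2, 4.2)
(x₂, y₂) = (4.2, 4.2) − 0.2·(-4.2, -4.2) = (5.04, 5.04)
(x₃, y₃) = (5.04, 5.04) − 0.2·(-5.04, -5.04) = (6.048, 6.048)
(x₄, y₄) = (6.048, 6.048) − 0.2·(-6.048, -6.048) = (7.2576, 7.2576)
∂f/∂x at (7.2576, 7.2576) = -7.2576

-7.2576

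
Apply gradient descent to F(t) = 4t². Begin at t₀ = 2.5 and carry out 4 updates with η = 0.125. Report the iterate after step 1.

F′(t) = 8t
t₁ = 2.5 − 0.125·20 = 0

0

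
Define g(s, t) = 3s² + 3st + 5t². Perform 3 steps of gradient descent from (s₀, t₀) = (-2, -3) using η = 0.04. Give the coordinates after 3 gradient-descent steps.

∇g = (6s + 3t, 3s + 10t)
(s₁, t₁) = (-2, -3) − 0.04·(-21, -36) = (-1.16, -1.56)
(s₂, t₂) = (-1.16, -1.56) − 0.04·(-11.64, -19.08) = (-0.6944, -0.7968)
(s₃, t₃) = (-0.6944, -0.7968) − 0.04·(-6.5568, -10.0512) = (-0.432128, -0.394752)

(-0.432128, -0.394752)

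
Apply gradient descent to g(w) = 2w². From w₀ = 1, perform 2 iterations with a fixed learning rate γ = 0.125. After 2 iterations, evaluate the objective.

g′(w) = 4w
w₁ = 1 − 0.125·4 = 0.5
w₂ = 0.5 − 0.125·2 = 0.25
g(0.25) = 0.125

0.125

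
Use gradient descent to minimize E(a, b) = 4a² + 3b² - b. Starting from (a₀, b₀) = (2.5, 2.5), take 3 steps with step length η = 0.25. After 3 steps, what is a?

-2.5

∇E = (8a, 6b - 1)
(a₁, b₁) = (2.5, 2.5) − 0.25·(20, 14) = (-2.5, -1)
(a₂, b₂) = (-2.5, -1) − 0.25·(-20, -7) = (2.5, 0.75)
(a₃, b₃) = (2.5, 0.75) − 0.25·(20, 3.5) = (-2.5, -0.125)
a = -2.5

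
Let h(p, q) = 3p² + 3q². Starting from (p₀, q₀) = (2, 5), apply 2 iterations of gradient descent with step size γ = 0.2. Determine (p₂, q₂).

(0.08, 0.2)

∇h = (6p, 6q)
Step 1: at (2, 5), ∇h = (12, 30) → (2, 5) − 0.2·(12, 30) = (-0.4, -1)
Step 2: at (-0.4, -1), ∇h = (-2.4, -6) → (-0.4, -1) − 0.2·(-2.4, -6) = (0.08, 0.2)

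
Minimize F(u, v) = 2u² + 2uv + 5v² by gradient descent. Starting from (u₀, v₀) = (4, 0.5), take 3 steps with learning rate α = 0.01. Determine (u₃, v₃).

(3.517496, 0.157372)

∇F = (4u + 2v, 2u + 10v)
Step 1: at (4, 0.5), ∇F = (17, 13) → (4, 0.5) − 0.01·(17, 13) = (3.83, 0.37)
Step 2: at (3.83, 0.37), ∇F = (16.06, 11.36) → (3.83, 0.37) − 0.01·(16.06, 11.36) = (3.6694, 0.2564)
Step 3: at (3.6694, 0.2564), ∇F = (15.1904, 9.9028) → (3.6694, 0.2564) − 0.01·(15.1904, 9.9028) = (3.517496, 0.157372)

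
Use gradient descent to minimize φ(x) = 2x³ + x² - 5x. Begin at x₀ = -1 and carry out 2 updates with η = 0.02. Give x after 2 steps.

-0.956048

φ′(x) = 6x² + 2x - 5
x₁ = -1 − 0.02·(-1) = -0.98
x₂ = -0.98 − 0.02·(-1.1976) = -0.956048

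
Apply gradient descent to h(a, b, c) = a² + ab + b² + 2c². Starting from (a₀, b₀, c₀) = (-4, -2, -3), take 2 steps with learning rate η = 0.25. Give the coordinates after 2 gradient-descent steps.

∇h = (2a + b, a + 2b, 4c)
Step 1: at (-4, -2, -3), ∇h = (-10, -8, -12) → (-4, -2, -3) − 0.25·(-10, -8, -12) = (-1.5, 0, 0)
Step 2: at (-1.5, 0, 0), ∇h = (-3, -1.5, 0) → (-1.5, 0, 0) − 0.25·(-3, -1.5, 0) = (-0.75, 0.375, 0)

(-0.75, 0.375, 0)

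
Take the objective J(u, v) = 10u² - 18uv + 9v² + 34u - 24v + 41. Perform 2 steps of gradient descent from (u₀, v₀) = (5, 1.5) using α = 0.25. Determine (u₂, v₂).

∇J = (20u - 18v + 34, -18u + 18v - 24)
Step 1: at (5, 1.5), ∇J = (107, -87) → (5, 1.5) − 0.25·(107, -87) = (-21.75, 23.25)
Step 2: at (-21.75, 23.25), ∇J = (-819.5, 786) → (-21.75, 23.25) − 0.25·(-819.5, 786) = (183.125, -173.25)

(183.125, -173.25)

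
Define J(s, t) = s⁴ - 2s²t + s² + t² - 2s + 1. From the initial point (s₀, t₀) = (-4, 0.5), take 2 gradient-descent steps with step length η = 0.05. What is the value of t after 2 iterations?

9.766

∇J = (4s³ - 4st + 2s - 2, -2s² + 2t)
Step 1: at (-4, 0.5), ∇J = (-258, -31) → (-4, 0.5) − 0.05·(-258, -31) = (8.9, 2.05)
Step 2: at (8.9, 2.05), ∇J = (2762.696, -154.32) → (8.9, 2.05) − 0.05·(2762.696, -154.32) = (-129.2348, 9.766)
t = 9.766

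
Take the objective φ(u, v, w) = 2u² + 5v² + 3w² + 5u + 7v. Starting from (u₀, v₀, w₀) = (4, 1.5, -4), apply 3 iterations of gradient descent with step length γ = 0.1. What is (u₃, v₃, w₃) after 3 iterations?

∇φ = (4u + 5, 10v + 7, 6w)
Step 1: at (4, 1.5, -4), ∇φ = (21, 22, -24) → (4, 1.5, -4) − 0.1·(21, 22, -24) = (1.9, -0.7, -1.6)
Step 2: at (1.9, -0.7, -1.6), ∇φ = (12.6, 0, -9.6) → (1.9, -0.7, -1.6) − 0.1·(12.6, 0, -9.6) = (0.64, -0.7, -0.64)
Step 3: at (0.64, -0.7, -0.64), ∇φ = (7.56, 0, -3.84) → (0.64, -0.7, -0.64) − 0.1·(7.56, 0, -3.84) = (-0.116, -0.7, -0.256)

(-0.116, -0.7, -0.256)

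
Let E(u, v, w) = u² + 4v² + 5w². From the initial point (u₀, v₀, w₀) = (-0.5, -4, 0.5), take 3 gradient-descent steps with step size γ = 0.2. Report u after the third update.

-0.108

∇E = (2u, 8v, 10w)
Step 1: at (-0.5, -4, 0.5), ∇E = (-1, -32, 5) → (-0.5, -4, 0.5) − 0.2·(-1, -32, 5) = (-0.3, 2.4, -0.5)
Step 2: at (-0.3, 2.4, -0.5), ∇E = (-0.6, 19.2, -5) → (-0.3, 2.4, -0.5) − 0.2·(-0.6, 19.2, -5) = (-0.18, -1.44, 0.5)
Step 3: at (-0.18, -1.44, 0.5), ∇E = (-0.36, -11.52, 5) → (-0.18, -1.44, 0.5) − 0.2·(-0.36, -11.52, 5) = (-0.108, 0.864, -0.5)
u = -0.108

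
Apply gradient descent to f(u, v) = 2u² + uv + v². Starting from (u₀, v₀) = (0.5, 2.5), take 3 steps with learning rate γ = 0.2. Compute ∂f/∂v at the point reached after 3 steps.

∇f = (4u + v, u + 2v)
Step 1: at (0.5, 2.5), ∇f = (4.5, 5.5) → (0.5, 2.5) − 0.2·(4.5, 5.5) = (-0.4, 1.4)
Step 2: at (-0.4, 1.4), ∇f = (-0.2, 2.4) → (-0.4, 1.4) − 0.2·(-0.2, 2.4) = (-0.36, 0.92)
Step 3: at (-0.36, 0.92), ∇f = (-0.52, 1.48) → (-0.36, 0.92) − 0.2·(-0.52, 1.48) = (-0.256, 0.624)
∂f/∂v at (-0.256, 0.624) = 0.992

0.992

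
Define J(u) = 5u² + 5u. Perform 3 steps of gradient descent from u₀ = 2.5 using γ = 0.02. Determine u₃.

1.036

J′(u) = 10u + 5
u₁ = 2.5 − 0.02·30 = 1.9
u₂ = 1.9 − 0.02·24 = 1.42
u₃ = 1.42 − 0.02·19.2 = 1.036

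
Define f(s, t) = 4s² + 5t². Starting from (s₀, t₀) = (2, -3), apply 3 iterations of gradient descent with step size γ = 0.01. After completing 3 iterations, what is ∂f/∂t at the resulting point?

∇f = (8s, 10t)
(s₁, t₁) = (2, -3) − 0.01·(16, -30) = (1.84, -2.7)
(s₂, t₂) = (1.84, -2.7) − 0.01·(14.72, -27) = (1.6928, -2.43)
(s₃, t₃) = (1.6928, -2.43) − 0.01·(13.5424, -24.3) = (1.557376, -2.187)
∂f/∂t at (1.557376, -2.187) = -21.87

-21.87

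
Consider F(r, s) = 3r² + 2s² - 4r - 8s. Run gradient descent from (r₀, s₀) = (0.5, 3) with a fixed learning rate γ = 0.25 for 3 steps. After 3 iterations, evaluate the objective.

∇F = (6r - 4, 4s - 8)
(r₁, s₁) = (0.5, 3) − 0.25·(-1, 4) = (0.75, 2)
(r₂, s₂) = (0.75, 2) − 0.25·(0.5, 0) = (0.625, 2)
(r₃, s₃) = (0.625, 2) − 0.25·(-0.25, 0) = (0.6875, 2)
F(0.6875, 2) = -9.33203125

-9.33203125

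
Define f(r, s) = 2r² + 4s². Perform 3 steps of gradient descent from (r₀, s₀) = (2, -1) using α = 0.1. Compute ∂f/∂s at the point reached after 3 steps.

-0.064

∇f = (4r, 8s)
Step 1: at (2, -1), ∇f = (8, -8) → (2, -1) − 0.1·(8, -8) = (1.2, -0.2)
Step 2: at (1.2, -0.2), ∇f = (4.8, -1.6) → (1.2, -0.2) − 0.1·(4.8, -1.6) = (0.72, -0.04)
Step 3: at (0.72, -0.04), ∇f = (2.88, -0.32) → (0.72, -0.04) − 0.1·(2.88, -0.32) = (0.432, -0.008)
∂f/∂s at (0.432, -0.008) = -0.064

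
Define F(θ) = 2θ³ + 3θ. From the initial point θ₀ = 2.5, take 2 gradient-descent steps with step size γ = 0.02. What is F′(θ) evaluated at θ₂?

12.942353422944

F′(θ) = 6θ² + 3
Step 1: F′(2.5) = 40.5; θ₁ = 2.5 − 0.02·40.5 = 1.69
Step 2: F′(1.69) = 20.1366; θ₂ = 1.69 − 0.02·20.1366 = 1.287268
F′(θ) at (1.287268) = 12.942353422944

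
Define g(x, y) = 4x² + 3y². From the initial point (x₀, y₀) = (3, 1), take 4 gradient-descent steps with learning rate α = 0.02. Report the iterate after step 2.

∇g = (8x, 6y)
Step 1: at (3, 1), ∇g = (24, 6) → (3, 1) − 0.02·(24, 6) = (2.52, 0.88)
Step 2: at (2.52, 0.88), ∇g = (20.16, 5.28) → (2.52, 0.88) − 0.02·(20.16, 5.28) = (2.1168, 0.7744)

(2.1168, 0.7744)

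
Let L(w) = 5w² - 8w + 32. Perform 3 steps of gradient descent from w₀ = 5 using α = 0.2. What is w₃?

-3.4

L′(w) = 10w - 8
w₁ = 5 − 0.2·42 = -3.4
w₂ = -3.4 − 0.2·(-42) = 5
w₃ = 5 − 0.2·42 = -3.4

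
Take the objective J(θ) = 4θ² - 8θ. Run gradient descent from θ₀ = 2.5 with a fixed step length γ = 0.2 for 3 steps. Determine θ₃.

J′(θ) = 8θ - 8
Step 1: J′(2.5) = 12; θ₁ = 2.5 − 0.2·12 = 0.1
Step 2: J′(0.1) = -7.2; θ₂ = 0.1 − 0.2·(-7.2) = 1.54
Step 3: J′(1.54) = 4.32; θ₃ = 1.54 − 0.2·4.32 = 0.676

0.676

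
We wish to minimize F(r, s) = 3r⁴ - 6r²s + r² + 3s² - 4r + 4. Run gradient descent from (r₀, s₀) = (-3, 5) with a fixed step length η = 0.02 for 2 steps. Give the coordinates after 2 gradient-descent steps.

(0.26189312, 4.823168)

∇F = (12r³ - 12rs + 2r - 4, -6r² + 6s)
(r₁, s₁) = (-3, 5) − 0.02·(-154, -24) = (0.08, 5.48)
(r₂, s₂) = (0.08, 5.48) − 0.02·(-9.094656, 32.8416) = (0.26189312, 4.823168)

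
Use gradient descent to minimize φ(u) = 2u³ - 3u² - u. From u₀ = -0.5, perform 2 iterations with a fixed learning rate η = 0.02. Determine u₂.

φ′(u) = 6u² - 6u - 1
u₁ = -0.5 − 0.02·3.5 = -0.57
u₂ = -0.57 − 0.02·4.3694 = -0.657388

-0.657388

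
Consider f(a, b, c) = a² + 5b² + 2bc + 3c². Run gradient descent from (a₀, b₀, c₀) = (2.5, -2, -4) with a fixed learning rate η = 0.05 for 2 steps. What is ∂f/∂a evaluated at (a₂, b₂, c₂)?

4.05

∇f = (2a, 10b + 2c, 2b + 6c)
Step 1: at (2.5, -2, -4), ∇f = (5, -28, -28) → (2.5, -2, -4) − 0.05·(5, -28, -28) = (2.25, -0.6, -2.6)
Step 2: at (2.25, -0.6, -2.6), ∇f = (4.5, -11.2, -16.8) → (2.25, -0.6, -2.6) − 0.05·(4.5, -11.2, -16.8) = (2.025, -0.04, -1.76)
∂f/∂a at (2.025, -0.04, -1.76) = 4.05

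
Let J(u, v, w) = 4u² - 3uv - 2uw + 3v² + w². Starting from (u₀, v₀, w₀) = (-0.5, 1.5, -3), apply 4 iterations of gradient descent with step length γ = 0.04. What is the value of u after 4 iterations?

∇J = (8u - 3v - 2w, -3u + 6v, -2u + 2w)
(u₁, v₁, w₁) = (-0.5, 1.5, -3) − 0.04·(-2.5, 10.5, -5) = (-0.4, 1.08, -2.8)
(u₂, v₂, w₂) = (-0.4, 1.08, -2.8) − 0.04·(-0.84, 7.68, -4.8) = (-0.3664, 0.7728, -2.608)
(u₃, v₃, w₃) = (-0.3664, 0.7728, -2.608) − 0.04·(-0.0336, 5.736, -4.4832) = (-0.365056, 0.54336, -2.428672)
(u₄, v₄, w₄) = (-0.365056, 0.54336, -2.428672) − 0.04·(0.306816, 4.355328, -4.127232) = (-0.37732864, 0.36914688, -2.26358272)
u = -0.37732864

-0.37732864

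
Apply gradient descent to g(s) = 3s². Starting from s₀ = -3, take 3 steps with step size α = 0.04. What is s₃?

-1.316928

g′(s) = 6s
Step 1: g′(-3) = -18; s₁ = -3 − 0.04·(-18) = -2.28
Step 2: g′(-2.28) = -13.68; s₂ = -2.28 − 0.04·(-13.68) = -1.7328
Step 3: g′(-1.7328) = -10.3968; s₃ = -1.7328 − 0.04·(-10.3968) = -1.316928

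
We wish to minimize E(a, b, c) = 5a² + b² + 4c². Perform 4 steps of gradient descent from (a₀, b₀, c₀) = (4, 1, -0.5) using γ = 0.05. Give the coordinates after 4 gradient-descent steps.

∇E = (10a, 2b, 8c)
(a₁, b₁, c₁) = (4, 1, -0.5) − 0.05·(40, 2, -4) = (2, 0.9, -0.3)
(a₂, b₂, c₂) = (2, 0.9, -0.3) − 0.05·(20, 1.8, -2.4) = (1, 0.81, -0.18)
(a₃, b₃, c₃) = (1, 0.81, -0.18) − 0.05·(10, 1.62, -1.44) = (0.5, 0.729, -0.108)
(a₄, b₄, c₄) = (0.5, 0.729, -0.108) − 0.05·(5, 1.458, -0.864) = (0.25, 0.6561, -0.0648)

(0.25, 0.6561, -0.0648)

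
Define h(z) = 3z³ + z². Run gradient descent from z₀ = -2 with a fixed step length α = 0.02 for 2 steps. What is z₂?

-3.788928

h′(z) = 9z² + 2z
Step 1: h′(-2) = 32; z₁ = -2 − 0.02·32 = -2.64
Step 2: h′(-2.64) = 57.4464; z₂ = -2.64 − 0.02·57.4464 = -3.788928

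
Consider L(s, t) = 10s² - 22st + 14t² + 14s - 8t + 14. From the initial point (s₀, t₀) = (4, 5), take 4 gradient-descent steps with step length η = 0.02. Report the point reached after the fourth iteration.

∇L = (20s - 22t + 14, -22s + 28t - 8)
(s₁, t₁) = (4, 5) − 0.02·(-16, 44) = (4.32, 4.12)
(s₂, t₂) = (4.32, 4.12) − 0.02·(9.76, 12.32) = (4.1248, 3.8736)
(s₃, t₃) = (4.1248, 3.8736) − 0.02·(11.2768, 9.7152) = (3.899264, 3.679296)
(s₄, t₄) = (3.899264, 3.679296) − 0.02·(11.040768, 9.23648) = (3.67844864, 3.4945664)

(3.67844864, 3.4945664)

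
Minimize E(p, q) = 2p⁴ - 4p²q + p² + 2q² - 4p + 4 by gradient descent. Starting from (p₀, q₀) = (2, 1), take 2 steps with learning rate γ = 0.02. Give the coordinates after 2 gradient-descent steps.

(1.10475776, 1.227328)

∇E = (8p³ - 8pq + 2p - 4, -4p² + 4q)
(p₁, q₁) = (2, 1) − 0.02·(48, -12) = (1.04, 1.24)
(p₂, q₂) = (1.04, 1.24) − 0.02·(-3.237888, 0.6336) = (1.10475776, 1.227328)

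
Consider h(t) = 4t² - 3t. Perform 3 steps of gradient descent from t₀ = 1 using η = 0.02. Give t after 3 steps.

0.74544

h′(t) = 8t - 3
t₁ = 1 − 0.02·5 = 0.9
t₂ = 0.9 − 0.02·4.2 = 0.816
t₃ = 0.816 − 0.02·3.528 = 0.74544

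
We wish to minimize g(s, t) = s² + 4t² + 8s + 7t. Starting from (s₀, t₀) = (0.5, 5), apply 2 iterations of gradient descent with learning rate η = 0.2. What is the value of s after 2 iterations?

-2.38

∇g = (2s + 8, 8t + 7)
Step 1: at (0.5, 5), ∇g = (9, 47) → (0.5, 5) − 0.2·(9, 47) = (-1.3, -4.4)
Step 2: at (-1.3, -4.4), ∇g = (5.4, -28.2) → (-1.3, -4.4) − 0.2·(5.4, -28.2) = (-2.38, 1.24)
s = -2.38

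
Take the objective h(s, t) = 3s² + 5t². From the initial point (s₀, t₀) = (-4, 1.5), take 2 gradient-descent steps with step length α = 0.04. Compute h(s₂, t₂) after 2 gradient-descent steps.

∇h = (6s, 10t)
(s₁, t₁) = (-4, 1.5) − 0.04·(-24, 15) = (-3.04, 0.9)
(s₂, t₂) = (-3.04, 0.9) − 0.04·(-18.24, 9) = (-2.3104, 0.54)
h(-2.3104, 0.54) = 17.47184448

17.47184448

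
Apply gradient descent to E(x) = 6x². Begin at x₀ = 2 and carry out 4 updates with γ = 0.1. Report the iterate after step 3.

-0.016

E′(x) = 12x
x₁ = 2 − 0.1·24 = -0.4
x₂ = -0.4 − 0.1·(-4.8) = 0.08
x₃ = 0.08 − 0.1·0.96 = -0.016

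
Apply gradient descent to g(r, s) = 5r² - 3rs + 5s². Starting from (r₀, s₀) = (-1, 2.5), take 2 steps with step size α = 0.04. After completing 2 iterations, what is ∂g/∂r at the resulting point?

-2.52

∇g = (10r - 3s, -3r + 10s)
(r₁, s₁) = (-1, 2.5) − 0.04·(-17.5, 28) = (-0.3, 1.38)
(r₂, s₂) = (-0.3, 1.38) − 0.04·(-7.14, 14.7) = (-0.0144, 0.792)
∂g/∂r at (-0.0144, 0.792) = -2.52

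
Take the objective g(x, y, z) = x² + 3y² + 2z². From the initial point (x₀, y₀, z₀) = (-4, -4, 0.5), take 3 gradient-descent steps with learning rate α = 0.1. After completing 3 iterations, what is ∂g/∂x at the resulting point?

∇g = (2x, 6y, 4z)
Step 1: at (-4, -4, 0.5), ∇g = (-8, -24, 2) → (-4, -4, 0.5) − 0.1·(-8, -24, 2) = (-3.2, -1.6, 0.3)
Step 2: at (-3.2, -1.6, 0.3), ∇g = (-6.4, -9.6, 1.2) → (-3.2, -1.6, 0.3) − 0.1·(-6.4, -9.6, 1.2) = (-2.56, -0.64, 0.18)
Step 3: at (-2.56, -0.64, 0.18), ∇g = (-5.12, -3.84, 0.72) → (-2.56, -0.64, 0.18) − 0.1·(-5.12, -3.84, 0.72) = (-2.048, -0.256, 0.108)
∂g/∂x at (-2.048, -0.256, 0.108) = -4.096

-4.096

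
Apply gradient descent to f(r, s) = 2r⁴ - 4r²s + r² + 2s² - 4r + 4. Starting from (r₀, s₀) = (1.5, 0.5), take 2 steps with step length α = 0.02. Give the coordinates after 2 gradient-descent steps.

∇f = (8r³ - 8rs + 2r - 4, -4r² + 4s)
(r₁, s₁) = (1.5, 0.5) − 0.02·(20, -7) = (1.1, 0.64)
(r₂, s₂) = (1.1, 0.64) − 0.02·(3.216, -2.28) = (1.03568, 0.6856)

(1.03568, 0.6856)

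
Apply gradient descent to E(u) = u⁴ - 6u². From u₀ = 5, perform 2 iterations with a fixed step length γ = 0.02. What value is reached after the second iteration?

-0.32224

E′(u) = 4u³ - 12u
Step 1: E′(5) = 440; u₁ = 5 − 0.02·440 = -3.8
Step 2: E′(-3.8) = -173.888; u₂ = -3.8 − 0.02·(-173.888) = -0.32224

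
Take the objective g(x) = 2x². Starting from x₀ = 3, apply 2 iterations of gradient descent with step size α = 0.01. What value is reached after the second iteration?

2.7648

g′(x) = 4x
x₁ = 3 − 0.01·12 = 2.88
x₂ = 2.88 − 0.01·11.52 = 2.7648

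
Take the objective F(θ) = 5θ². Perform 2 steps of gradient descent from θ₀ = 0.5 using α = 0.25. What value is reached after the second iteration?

1.125

F′(θ) = 10θ
θ₁ = 0.5 − 0.25·5 = -0.75
θ₂ = -0.75 − 0.25·(-7.5) = 1.125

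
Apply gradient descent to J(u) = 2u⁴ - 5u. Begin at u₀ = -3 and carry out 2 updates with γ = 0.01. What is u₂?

J′(u) = 8u³ - 5
u₁ = -3 − 0.01·(-221) = -0.79
u₂ = -0.79 − 0.01·(-8.944312) = -0.70055688

-0.70055688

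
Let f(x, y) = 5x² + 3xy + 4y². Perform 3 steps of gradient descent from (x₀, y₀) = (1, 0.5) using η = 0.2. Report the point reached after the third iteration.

(-2.632, -1.896)

∇f = (10x + 3y, 3x + 8y)
(x₁, y₁) = (1, 0.5) − 0.2·(11.5, 7) = (-1.3, -0.9)
(x₂, y₂) = (-1.3, -0.9) − 0.2·(-15.7, -11.1) = (1.84, 1.32)
(x₃, y₃) = (1.84, 1.32) − 0.2·(22.36, 16.08) = (-2.632, -1.896)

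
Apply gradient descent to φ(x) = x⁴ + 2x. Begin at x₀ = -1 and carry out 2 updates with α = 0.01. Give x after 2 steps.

φ′(x) = 4x³ + 2
Step 1: φ′(-1) = -2; x₁ = -1 − 0.01·(-2) = -0.98
Step 2: φ′(-0.98) = -1.764768; x₂ = -0.98 − 0.01·(-1.764768) = -0.96235232

-0.96235232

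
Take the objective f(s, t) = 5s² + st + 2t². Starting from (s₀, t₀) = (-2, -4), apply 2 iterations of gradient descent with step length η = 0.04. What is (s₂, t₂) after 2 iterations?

∇f = (10s + t, s + 4t)
Step 1: at (-2, -4), ∇f = (-24, -18) → (-2, -4) − 0.04·(-24, -18) = (-1.04, -3.28)
Step 2: at (-1.04, -3.28), ∇f = (-13.68, -14.16) → (-1.04, -3.28) − 0.04·(-13.68, -14.16) = (-0.4928, -2.7136)

(-0.4928, -2.7136)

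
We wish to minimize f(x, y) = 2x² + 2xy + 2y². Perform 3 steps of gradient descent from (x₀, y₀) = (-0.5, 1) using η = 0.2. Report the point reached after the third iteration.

∇f = (4x + 2y, 2x + 4y)
(x₁, y₁) = (-0.5, 1) − 0.2·(0, 3) = (-0.5, 0.4)
(x₂, y₂) = (-0.5, 0.4) − 0.2·(-1.2, 0.6) = (-0.26, 0.28)
(x₃, y₃) = (-0.26, 0.28) − 0.2·(-0.48, 0.6) = (-0.164, 0.16)

(-0.164, 0.16)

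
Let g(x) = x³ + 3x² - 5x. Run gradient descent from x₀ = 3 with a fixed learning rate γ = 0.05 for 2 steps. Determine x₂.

0.8

g′(x) = 3x² + 6x - 5
x₁ = 3 − 0.05·40 = 1
x₂ = 1 − 0.05·4 = 0.8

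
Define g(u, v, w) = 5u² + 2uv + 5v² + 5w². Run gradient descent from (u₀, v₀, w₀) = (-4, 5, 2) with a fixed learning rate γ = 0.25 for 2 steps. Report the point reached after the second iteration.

∇g = (10u + 2v, 2u + 10v, 10w)
Step 1: at (-4, 5, 2), ∇g = (-30, 42, 20) → (-4, 5, 2) − 0.25·(-30, 42, 20) = (3.5, -5.5, -3)
Step 2: at (3.5, -5.5, -3), ∇g = (24, -48, -30) → (3.5, -5.5, -3) − 0.25·(24, -48, -30) = (-2.5, 6.5, 4.5)

(-2.5, 6.5, 4.5)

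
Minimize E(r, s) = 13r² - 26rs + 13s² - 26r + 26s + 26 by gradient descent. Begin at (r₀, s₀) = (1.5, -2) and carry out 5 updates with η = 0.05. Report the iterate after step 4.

(8.442, -8.942)

∇E = (26r - 26s - 26, -26r + 26s + 26)
(r₁, s₁) = (1.5, -2) − 0.05·(65, -65) = (-1.75, 1.25)
(r₂, s₂) = (-1.75, 1.25) − 0.05·(-104, 104) = (3.45, -3.95)
(r₃, s₃) = (3.45, -3.95) − 0.05·(166.4, -166.4) = (-4.87, 4.37)
(r₄, s₄) = (-4.87, 4.37) − 0.05·(-266.24, 266.24) = (8.442, -8.942)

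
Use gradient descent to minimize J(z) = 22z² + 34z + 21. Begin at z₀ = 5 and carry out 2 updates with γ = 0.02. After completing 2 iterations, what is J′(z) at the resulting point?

J′(z) = 44z + 34
z₁ = 5 − 0.02·254 = -0.08
z₂ = -0.08 − 0.02·30.48 = -0.6896
J′(z) at (-0.6896) = 3.6576

3.6576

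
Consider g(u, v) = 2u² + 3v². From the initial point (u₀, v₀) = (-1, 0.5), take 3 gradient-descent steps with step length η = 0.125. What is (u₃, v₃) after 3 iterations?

(-0.125, 0.0078125)

∇g = (4u, 6v)
(u₁, v₁) = (-1, 0.5) − 0.125·(-4, 3) = (-0.5, 0.125)
(u₂, v₂) = (-0.5, 0.125) − 0.125·(-2, 0.75) = (-0.25, 0.03125)
(u₃, v₃) = (-0.25, 0.03125) − 0.125·(-1, 0.1875) = (-0.125, 0.0078125)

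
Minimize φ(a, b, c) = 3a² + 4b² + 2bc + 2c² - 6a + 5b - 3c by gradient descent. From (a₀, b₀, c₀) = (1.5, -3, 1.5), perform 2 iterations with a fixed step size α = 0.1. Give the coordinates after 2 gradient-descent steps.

(1.08, -1.14, 1.66)

∇φ = (6a - 6, 8b + 2c + 5, 2b + 4c - 3)
Step 1: at (1.5, -3, 1.5), ∇φ = (3, -16, -3) → (1.5, -3, 1.5) − 0.1·(3, -16, -3) = (1.2, -1.4, 1.8)
Step 2: at (1.2, -1.4, 1.8), ∇φ = (1.2, -2.6, 1.4) → (1.2, -1.4, 1.8) − 0.1·(1.2, -2.6, 1.4) = (1.08, -1.14, 1.66)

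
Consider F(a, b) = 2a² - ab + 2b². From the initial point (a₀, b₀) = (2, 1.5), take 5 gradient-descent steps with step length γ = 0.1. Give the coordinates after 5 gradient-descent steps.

(0.301935, 0.28631)

∇F = (4a - b, -a + 4b)
(a₁, b₁) = (2, 1.5) − 0.1·(6.5, 4) = (1.35, 1.1)
(a₂, b₂) = (1.35, 1.1) − 0.1·(4.3, 3.05) = (0.92, 0.795)
(a₃, b₃) = (0.92, 0.795) − 0.1·(2.885, 2.26) = (0.6315, 0.569)
(a₄, b₄) = (0.6315, 0.569) − 0.1·(1.957, 1.6445) = (0.4358, 0.40455)
(a₅, b₅) = (0.4358, 0.40455) − 0.1·(1.33865, 1.1824) = (0.301935, 0.28631)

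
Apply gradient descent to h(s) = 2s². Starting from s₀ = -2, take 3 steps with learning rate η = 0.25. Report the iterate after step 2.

h′(s) = 4s
s₁ = -2 − 0.25·(-8) = 0
s₂ = 0 − 0.25·0 = 0

0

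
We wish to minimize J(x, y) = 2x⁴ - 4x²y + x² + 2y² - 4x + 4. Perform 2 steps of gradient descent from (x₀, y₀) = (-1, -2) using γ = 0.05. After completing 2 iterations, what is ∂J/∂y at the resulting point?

∇J = (8x³ - 8xy + 2x - 4, -4x² + 4y)
(x₁, y₁) = (-1, -2) − 0.05·(-30, -12) = (0.5, -1.4)
(x₂, y₂) = (0.5, -1.4) − 0.05·(3.6, -6.6) = (0.32, -1.07)
∂J/∂y at (0.32, -1.07) = -4.6896

-4.6896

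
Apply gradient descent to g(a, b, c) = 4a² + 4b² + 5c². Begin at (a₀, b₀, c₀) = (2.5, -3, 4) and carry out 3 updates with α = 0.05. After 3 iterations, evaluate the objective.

∇g = (8a, 8b, 10c)
(a₁, b₁, c₁) = (2.5, -3, 4) − 0.05·(20, -24, 40) = (1.5, -1.8, 2)
(a₂, b₂, c₂) = (1.5, -1.8, 2) − 0.05·(12, -14.4, 20) = (0.9, -1.08, 1)
(a₃, b₃, c₃) = (0.9, -1.08, 1) − 0.05·(7.2, -8.64, 10) = (0.54, -0.648, 0.5)
g(0.54, -0.648, 0.5) = 4.096016

4.096016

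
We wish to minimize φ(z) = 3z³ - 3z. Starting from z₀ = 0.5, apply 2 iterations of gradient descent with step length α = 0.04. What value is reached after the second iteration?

φ′(z) = 9z² - 3
Step 1: φ′(0.5) = -0.75; z₁ = 0.5 − 0.04·(-0.75) = 0.53
Step 2: φ′(0.53) = -0.4719; z₂ = 0.53 − 0.04·(-0.4719) = 0.548876

0.548876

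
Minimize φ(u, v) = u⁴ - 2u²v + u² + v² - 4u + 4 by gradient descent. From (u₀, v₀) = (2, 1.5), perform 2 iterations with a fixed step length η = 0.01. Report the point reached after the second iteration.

∇φ = (4u³ - 4uv + 2u - 4, -2u² + 2v)
Step 1: at (2, 1.5), ∇φ = (20, -5) → (2, 1.5) − 0.01·(20, -5) = (1.8, 1.55)
Step 2: at (1.8, 1.55), ∇φ = (11.768, -3.38) → (1.8, 1.55) − 0.01·(11.768, -3.38) = (1.68232, 1.5838)

(1.68232, 1.5838)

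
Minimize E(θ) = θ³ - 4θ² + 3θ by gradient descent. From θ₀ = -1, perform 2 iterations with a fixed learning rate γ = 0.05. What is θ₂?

-2.9635

E′(θ) = 3θ² - 8θ + 3
Step 1: E′(-1) = 14; θ₁ = -1 − 0.05·14 = -1.7
Step 2: E′(-1.7) = 25.27; θ₂ = -1.7 − 0.05·25.27 = -2.9635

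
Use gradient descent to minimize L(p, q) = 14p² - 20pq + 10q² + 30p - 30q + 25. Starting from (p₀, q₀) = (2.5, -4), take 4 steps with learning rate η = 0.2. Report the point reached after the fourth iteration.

∇L = (28p - 20q + 30, -20p + 20q - 30)
(p₁, q₁) = (2.5, -4) − 0.2·(180, -160) = (-33.5, 28)
(p₂, q₂) = (-33.5, 28) − 0.2·(-1468, 1200) = (260.1, -212)
(p₃, q₃) = (260.1, -212) − 0.2·(11552.8, -9472) = (-2050.46, 1682.4)
(p₄, q₄) = (-2050.46, 1682.4) − 0.2·(-91030.88, 74627.2) = (16155.716, -13243.04)

(16155.716, -13243.04)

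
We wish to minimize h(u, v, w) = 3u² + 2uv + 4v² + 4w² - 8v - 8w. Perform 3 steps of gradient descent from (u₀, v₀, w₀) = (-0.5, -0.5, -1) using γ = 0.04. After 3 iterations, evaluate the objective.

-5.844636322816

∇h = (6u + 2v, 2u + 8v - 8, 8w - 8)
Step 1: at (-0.5, -0.5, -1), ∇h = (-4, -13, -16) → (-0.5, -0.5, -1) − 0.04·(-4, -13, -16) = (-0.34, 0.02, -0.36)
Step 2: at (-0.34, 0.02, -0.36), ∇h = (-2, -8.52, -10.88) → (-0.34, 0.02, -0.36) − 0.04·(-2, -8.52, -10.88) = (-0.26, 0.3608, 0.0752)
Step 3: at (-0.26, 0.3608, 0.0752), ∇h = (-0.8384, -5.6336, -7.3984) → (-0.26, 0.3608, 0.0752) − 0.04·(-0.8384, -5.6336, -7.3984) = (-0.226464, 0.586144, 0.371136)
h(-0.226464, 0.586144, 0.371136) = -5.844636322816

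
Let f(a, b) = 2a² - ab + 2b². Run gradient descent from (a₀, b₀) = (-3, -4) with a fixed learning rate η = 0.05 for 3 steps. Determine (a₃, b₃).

(-1.9385, -2.360375)

∇f = (4a - b, -a + 4b)
Step 1: at (-3, -4), ∇f = (-8, -13) → (-3, -4) − 0.05·(-8, -13) = (-2.6, -3.35)
Step 2: at (-2.6, -3.35), ∇f = (-7.05, -10.8) → (-2.6, -3.35) − 0.05·(-7.05, -10.8) = (-2.2475, -2.81)
Step 3: at (-2.2475, -2.81), ∇f = (-6.18, -8.9925) → (-2.2475, -2.81) − 0.05·(-6.18, -8.9925) = (-1.9385, -2.360375)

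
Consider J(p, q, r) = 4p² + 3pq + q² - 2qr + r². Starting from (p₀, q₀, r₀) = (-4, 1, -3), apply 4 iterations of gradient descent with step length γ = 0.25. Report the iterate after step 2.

(-4.75, -1.9375, 0.5)

∇J = (8p + 3q, 3p + 2q - 2r, -2q + 2r)
Step 1: at (-4, 1, -3), ∇J = (-29, -4, -8) → (-4, 1, -3) − 0.25·(-29, -4, -8) = (3.25, 2, -1)
Step 2: at (3.25, 2, -1), ∇J = (32, 15.75, -6) → (3.25, 2, -1) − 0.25·(32, 15.75, -6) = (-4.75, -1.9375, 0.5)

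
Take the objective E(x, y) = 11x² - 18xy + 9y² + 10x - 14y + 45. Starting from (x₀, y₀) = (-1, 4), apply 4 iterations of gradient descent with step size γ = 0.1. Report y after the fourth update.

125.664

∇E = (22x - 18y + 10, -18x + 18y - 14)
Step 1: at (-1, 4), ∇E = (-84, 76) → (-1, 4) − 0.1·(-84, 76) = (7.4, -3.6)
Step 2: at (7.4, -3.6), ∇E = (237.6, -212) → (7.4, -3.6) − 0.1·(237.6, -212) = (-16.36, 17.6)
Step 3: at (-16.36, 17.6), ∇E = (-666.72, 597.28) → (-16.36, 17.6) − 0.1·(-666.72, 597.28) = (50.312, -42.128)
Step 4: at (50.312, -42.128), ∇E = (1875.168, -1677.92) → (50.312, -42.128) − 0.1·(1875.168, -1677.92) = (-137.2048, 125.664)
y = 125.664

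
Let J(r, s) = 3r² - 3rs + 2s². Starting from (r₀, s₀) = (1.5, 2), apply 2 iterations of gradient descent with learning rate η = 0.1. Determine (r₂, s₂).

(0.975, 1.35)

∇J = (6r - 3s, -3r + 4s)
Step 1: at (1.5, 2), ∇J = (3, 3.5) → (1.5, 2) − 0.1·(3, 3.5) = (1.2, 1.65)
Step 2: at (1.2, 1.65), ∇J = (2.25, 3) → (1.2, 1.65) − 0.1·(2.25, 3) = (0.975, 1.35)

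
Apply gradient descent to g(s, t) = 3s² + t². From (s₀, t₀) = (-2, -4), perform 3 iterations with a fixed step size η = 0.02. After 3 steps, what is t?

∇g = (6s, 2t)
Step 1: at (-2, -4), ∇g = (-12, -8) → (-2, -4) − 0.02·(-12, -8) = (-1.76, -3.84)
Step 2: at (-1.76, -3.84), ∇g = (-10.56, -7.68) → (-1.76, -3.84) − 0.02·(-10.56, -7.68) = (-1.5488, -3.6864)
Step 3: at (-1.5488, -3.6864), ∇g = (-9.2928, -7.3728) → (-1.5488, -3.6864) − 0.02·(-9.2928, -7.3728) = (-1.362944, -3.538944)
t = -3.538944

-3.538944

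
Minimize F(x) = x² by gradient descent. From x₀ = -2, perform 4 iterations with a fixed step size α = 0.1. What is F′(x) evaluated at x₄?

F′(x) = 2x
Step 1: F′(-2) = -4; x₁ = -2 − 0.1·(-4) = -1.6
Step 2: F′(-1.6) = -3.2; x₂ = -1.6 − 0.1·(-3.2) = -1.28
Step 3: F′(-1.28) = -2.56; x₃ = -1.28 − 0.1·(-2.56) = -1.024
Step 4: F′(-1.024) = -2.048; x₄ = -1.024 − 0.1·(-2.048) = -0.8192
F′(x) at (-0.8192) = -1.6384

-1.6384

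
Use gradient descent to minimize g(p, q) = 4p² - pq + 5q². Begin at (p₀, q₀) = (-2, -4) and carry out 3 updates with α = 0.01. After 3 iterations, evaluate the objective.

50.078631653572

∇g = (8p - q, -p + 10q)
(p₁, q₁) = (-2, -4) − 0.01·(-12, -38) = (-1.88, -3.62)
(p₂, q₂) = (-1.88, -3.62) − 0.01·(-11.42, -34.32) = (-1.7658, -3.2768)
(p₃, q₃) = (-1.7658, -3.2768) − 0.01·(-10.8496, -31.0022) = (-1.657304, -2.966778)
g(-1.657304, -2.966778) = 50.078631653572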